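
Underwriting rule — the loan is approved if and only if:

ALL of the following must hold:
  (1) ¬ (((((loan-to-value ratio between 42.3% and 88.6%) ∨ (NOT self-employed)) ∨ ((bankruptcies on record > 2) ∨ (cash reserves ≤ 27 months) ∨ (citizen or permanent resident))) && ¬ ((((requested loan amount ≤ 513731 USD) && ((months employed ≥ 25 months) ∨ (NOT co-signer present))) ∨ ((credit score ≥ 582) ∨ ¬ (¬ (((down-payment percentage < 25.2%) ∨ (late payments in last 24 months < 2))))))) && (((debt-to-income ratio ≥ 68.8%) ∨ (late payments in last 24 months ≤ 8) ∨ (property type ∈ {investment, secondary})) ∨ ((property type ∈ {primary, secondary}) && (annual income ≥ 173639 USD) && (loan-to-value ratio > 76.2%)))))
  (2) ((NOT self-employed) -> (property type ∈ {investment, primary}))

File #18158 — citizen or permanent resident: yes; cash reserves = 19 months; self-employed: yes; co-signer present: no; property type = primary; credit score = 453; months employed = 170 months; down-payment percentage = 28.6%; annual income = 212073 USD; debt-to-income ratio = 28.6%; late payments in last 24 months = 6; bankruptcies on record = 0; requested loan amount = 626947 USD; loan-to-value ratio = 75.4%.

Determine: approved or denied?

Atomic conditions:
  loan-to-value ratio between 42.3% and 88.6%: 75.4 in [42.3, 88.6] is true
  NOT self-employed: yes → false
  bankruptcies on record > 2: 0 > 2 is false
  cash reserves ≤ 27 months: 19 ≤ 27 is true
  citizen or permanent resident: yes → true
  requested loan amount ≤ 513731 USD: 626947 ≤ 513731 is false
  months employed ≥ 25 months: 170 ≥ 25 is true
  NOT co-signer present: no → true
  credit score ≥ 582: 453 ≥ 582 is false
  down-payment percentage < 25.2%: 28.6 < 25.2 is false
  late payments in last 24 months < 2: 6 < 2 is false
  debt-to-income ratio ≥ 68.8%: 28.6 ≥ 68.8 is false
  late payments in last 24 months ≤ 8: 6 ≤ 8 is true
  property type ∈ {investment, secondary}: primary is not in the set → false
  property type ∈ {primary, secondary}: primary is in the set → true
  annual income ≥ 173639 USD: 212073 ≥ 173639 is true
  loan-to-value ratio > 76.2%: 75.4 > 76.2 is false
  property type ∈ {investment, primary}: primary is in the set → true
Combine:
[1.1.1.1] true OR false = true
[1.1.1.2] false OR true OR true = true
[1.1.1] true OR true = true
[1.1.2.1.1.2] true OR true = true
[1.1.2.1.1] false AND true = false
[1.1.2.1.2.2.1.1] false OR false = false
[1.1.2.1.2.2.1] NOT false = true
[1.1.2.1.2.2] NOT true = false
[1.1.2.1.2] false OR false = false
[1.1.2.1] false OR false = false
[1.1.2] NOT false = true
[1.1.3.1] false OR true OR false = true
[1.1.3.2] true AND true AND false = false
[1.1.3] true OR false = true
[1.1] true AND true AND true = true
[1] NOT true = false
[2] false → true (antecedent false ⇒ implication holds) = true
[root] false AND true = false
Overall: false → denied

Denied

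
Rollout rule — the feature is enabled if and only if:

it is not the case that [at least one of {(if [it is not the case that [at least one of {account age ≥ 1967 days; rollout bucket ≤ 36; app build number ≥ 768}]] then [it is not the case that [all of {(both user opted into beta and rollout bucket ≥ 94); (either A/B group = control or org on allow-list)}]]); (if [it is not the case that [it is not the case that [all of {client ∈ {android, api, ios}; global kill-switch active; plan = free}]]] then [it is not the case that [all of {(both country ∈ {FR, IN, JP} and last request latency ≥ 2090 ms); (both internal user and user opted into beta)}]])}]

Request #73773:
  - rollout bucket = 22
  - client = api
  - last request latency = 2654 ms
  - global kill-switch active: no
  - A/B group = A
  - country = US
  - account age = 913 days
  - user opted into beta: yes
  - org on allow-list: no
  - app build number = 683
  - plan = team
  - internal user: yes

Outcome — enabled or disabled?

Disabled

Atomic conditions:
  account age ≥ 1967 days: 913 ≥ 1967 is false
  rollout bucket ≤ 36: 22 ≤ 36 is true
  app build number ≥ 768: 683 ≥ 768 is false
  user opted into beta: yes → true
  rollout bucket ≥ 94: 22 ≥ 94 is false
  A/B group = control: A == control is false
  org on allow-list: no → false
  client ∈ {android, api, ios}: api is in the set → true
  global kill-switch active: no → false
  plan = free: team == free is false
  country ∈ {FR, IN, JP}: US is not in the set → false
  last request latency ≥ 2090 ms: 2654 ≥ 2090 is true
  internal user: yes → true
Combine:
[1.1.1.1] false OR true OR false = true
[1.1.1] NOT true = false
[1.1.2.1.1] true AND false = false
[1.1.2.1.2] false OR false = false
[1.1.2.1] false AND false = false
[1.1.2] NOT false = true
[1.1] false → true (antecedent false ⇒ implication holds) = true
[1.2.1.1.1] true AND false AND false = false
[1.2.1.1] NOT false = true
[1.2.1] NOT true = false
[1.2.2.1.1] false AND true = false
[1.2.2.1.2] true AND true = true
[1.2.2.1] false AND true = false
[1.2.2] NOT false = true
[1.2] false → true (antecedent false ⇒ implication holds) = true
[1] true OR true = true
[root] NOT true = false
Overall: false → disabled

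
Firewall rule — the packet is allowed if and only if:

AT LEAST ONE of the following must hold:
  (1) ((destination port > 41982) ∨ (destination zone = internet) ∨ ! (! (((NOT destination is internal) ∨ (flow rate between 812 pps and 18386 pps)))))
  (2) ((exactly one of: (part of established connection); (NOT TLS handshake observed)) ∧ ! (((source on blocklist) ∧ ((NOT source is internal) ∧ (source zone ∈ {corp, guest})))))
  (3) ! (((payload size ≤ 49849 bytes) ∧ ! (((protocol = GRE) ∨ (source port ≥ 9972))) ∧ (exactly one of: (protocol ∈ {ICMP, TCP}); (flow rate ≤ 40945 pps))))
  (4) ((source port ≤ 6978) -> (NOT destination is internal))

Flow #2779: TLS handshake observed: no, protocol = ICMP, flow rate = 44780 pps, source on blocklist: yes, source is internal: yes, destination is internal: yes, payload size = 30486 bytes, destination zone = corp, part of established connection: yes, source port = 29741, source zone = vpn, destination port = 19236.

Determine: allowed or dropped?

Atomic conditions:
  destination port > 41982: 19236 > 41982 is false
  destination zone = internet: corp == internet is false
  NOT destination is internal: yes → false
  flow rate between 812 pps and 18386 pps: 44780 in [812, 18386] is false
  part of established connection: yes → true
  NOT TLS handshake observed: no → true
  source on blocklist: yes → true
  NOT source is internal: yes → false
  source zone ∈ {corp, guest}: vpn is not in the set → false
  payload size ≤ 49849 bytes: 30486 ≤ 49849 is true
  protocol = GRE: ICMP == GRE is false
  source port ≥ 9972: 29741 ≥ 9972 is true
  protocol ∈ {ICMP, TCP}: ICMP is in the set → true
  flow rate ≤ 40945 pps: 44780 ≤ 40945 is false
  source port ≤ 6978: 29741 ≤ 6978 is false
Combine:
[1.3.1.1] false OR false = false
[1.3.1] NOT false = true
[1.3] NOT true = false
[1] false OR false OR false = false
[2.1] exactly-one(true, true) = false
[2.2.1.2] false AND false = false
[2.2.1] true AND false = false
[2.2] NOT false = true
[2] false AND true = false
[3.1.2.1] false OR true = true
[3.1.2] NOT true = false
[3.1.3] exactly-one(true, false) = true
[3.1] true AND false AND true = false
[3] NOT false = true
[4] false → false (antecedent false ⇒ implication holds) = true
[root] false OR false OR true OR true = true
Overall: true → allowed

Allowed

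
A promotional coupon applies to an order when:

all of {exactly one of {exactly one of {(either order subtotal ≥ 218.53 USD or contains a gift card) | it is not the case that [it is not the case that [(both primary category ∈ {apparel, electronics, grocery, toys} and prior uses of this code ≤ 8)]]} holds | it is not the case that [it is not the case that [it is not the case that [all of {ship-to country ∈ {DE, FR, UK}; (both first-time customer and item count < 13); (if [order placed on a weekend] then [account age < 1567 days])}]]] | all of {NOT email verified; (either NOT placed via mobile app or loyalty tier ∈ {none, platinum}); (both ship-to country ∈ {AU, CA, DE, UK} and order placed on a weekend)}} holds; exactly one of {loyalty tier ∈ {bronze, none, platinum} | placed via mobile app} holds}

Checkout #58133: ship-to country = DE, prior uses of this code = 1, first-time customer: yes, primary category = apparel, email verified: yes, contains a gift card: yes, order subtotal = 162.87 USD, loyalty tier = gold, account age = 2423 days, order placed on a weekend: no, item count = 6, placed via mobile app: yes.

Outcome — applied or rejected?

Atomic conditions:
  order subtotal ≥ 218.53 USD: 162.87 ≥ 218.53 is false
  contains a gift card: yes → true
  primary category ∈ {apparel, electronics, grocery, toys}: apparel is in the set → true
  prior uses of this code ≤ 8: 1 ≤ 8 is true
  ship-to country ∈ {DE, FR, UK}: DE is in the set → true
  first-time customer: yes → true
  item count < 13: 6 < 13 is true
  order placed on a weekend: no → false
  account age < 1567 days: 2423 < 1567 is false
  NOT email verified: yes → false
  NOT placed via mobile app: yes → false
  loyalty tier ∈ {none, platinum}: gold is not in the set → false
  ship-to country ∈ {AU, CA, DE, UK}: DE is in the set → true
  loyalty tier ∈ {bronze, none, platinum}: gold is not in the set → false
  placed via mobile app: yes → true
Combine:
[1.1.1] false OR true = true
[1.1.2.1.1] true AND true = true
[1.1.2.1] NOT true = false
[1.1.2] NOT false = true
[1.1] exactly-one(true, true) = false
[1.2.1.1.1.2] true AND true = true
[1.2.1.1.1.3] false → false (antecedent false ⇒ implication holds) = true
[1.2.1.1.1] true AND true AND true = true
[1.2.1.1] NOT true = false
[1.2.1] NOT false = true
[1.2] NOT true = false
[1.3.2] false OR false = false
[1.3.3] true AND false = false
[1.3] false AND false AND false = false
[1] exactly-one(false, false, false) = false
[2] exactly-one(false, true) = true
[root] false AND true = false
Overall: false → rejected

Rejected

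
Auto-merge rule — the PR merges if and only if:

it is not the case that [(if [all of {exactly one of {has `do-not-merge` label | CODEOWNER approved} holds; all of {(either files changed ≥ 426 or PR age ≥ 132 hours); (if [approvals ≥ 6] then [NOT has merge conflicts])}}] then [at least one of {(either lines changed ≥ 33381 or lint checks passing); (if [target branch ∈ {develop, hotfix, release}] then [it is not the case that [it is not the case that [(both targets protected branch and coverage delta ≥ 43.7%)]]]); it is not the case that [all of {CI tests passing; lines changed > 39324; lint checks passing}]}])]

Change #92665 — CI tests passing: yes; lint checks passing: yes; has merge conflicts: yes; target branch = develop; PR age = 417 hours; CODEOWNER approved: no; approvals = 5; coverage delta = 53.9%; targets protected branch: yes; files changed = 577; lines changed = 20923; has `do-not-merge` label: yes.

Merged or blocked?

Atomic conditions:
  has `do-not-merge` label: yes → true
  CODEOWNER approved: no → false
  files changed ≥ 426: 577 ≥ 426 is true
  PR age ≥ 132 hours: 417 ≥ 132 is true
  approvals ≥ 6: 5 ≥ 6 is false
  NOT has merge conflicts: yes → false
  lines changed ≥ 33381: 20923 ≥ 33381 is false
  lint checks passing: yes → true
  target branch ∈ {develop, hotfix, release}: develop is in the set → true
  targets protected branch: yes → true
  coverage delta ≥ 43.7%: 53.9 ≥ 43.7 is true
  CI tests passing: yes → true
  lines changed > 39324: 20923 > 39324 is false
Combine:
[1.1.1] exactly-one(true, false) = true
[1.1.2.1] true OR true = true
[1.1.2.2] false → false (antecedent false ⇒ implication holds) = true
[1.1.2] true AND true = true
[1.1] true AND true = true
[1.2.1] false OR true = true
[1.2.2.2.1.1] true AND true = true
[1.2.2.2.1] NOT true = false
[1.2.2.2] NOT false = true
[1.2.2] true → true = true
[1.2.3.1] true AND false AND true = false
[1.2.3] NOT false = true
[1.2] true OR true OR true = true
[1] true → true = true
[root] NOT true = false
Overall: false → blocked

Blocked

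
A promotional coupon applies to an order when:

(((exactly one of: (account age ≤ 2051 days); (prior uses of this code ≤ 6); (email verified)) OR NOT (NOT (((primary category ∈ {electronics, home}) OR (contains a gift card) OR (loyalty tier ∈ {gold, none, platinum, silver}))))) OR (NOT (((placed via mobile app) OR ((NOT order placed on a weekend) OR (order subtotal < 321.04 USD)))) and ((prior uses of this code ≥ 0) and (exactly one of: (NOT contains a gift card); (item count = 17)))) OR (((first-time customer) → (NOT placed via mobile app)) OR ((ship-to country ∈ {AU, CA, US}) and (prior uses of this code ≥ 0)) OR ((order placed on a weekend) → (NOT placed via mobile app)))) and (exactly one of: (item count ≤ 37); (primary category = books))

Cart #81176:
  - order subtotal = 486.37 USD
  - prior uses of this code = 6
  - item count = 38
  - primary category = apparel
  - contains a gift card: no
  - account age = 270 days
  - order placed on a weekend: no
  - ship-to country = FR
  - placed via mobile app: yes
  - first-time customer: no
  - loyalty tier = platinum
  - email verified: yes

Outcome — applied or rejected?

Atomic conditions:
  account age ≤ 2051 days: 270 ≤ 2051 is true
  prior uses of this code ≤ 6: 6 ≤ 6 is true
  email verified: yes → true
  primary category ∈ {electronics, home}: apparel is not in the set → false
  contains a gift card: no → false
  loyalty tier ∈ {gold, none, platinum, silver}: platinum is in the set → true
  placed via mobile app: yes → true
  NOT order placed on a weekend: no → true
  order subtotal < 321.04 USD: 486.37 < 321.04 is false
  prior uses of this code ≥ 0: 6 ≥ 0 is true
  NOT contains a gift card: no → true
  item count = 17: 38 == 17 is false
  first-time customer: no → false
  NOT placed via mobile app: yes → false
  ship-to country ∈ {AU, CA, US}: FR is not in the set → false
  order placed on a weekend: no → false
  item count ≤ 37: 38 ≤ 37 is false
  primary category = books: apparel == books is false
Combine:
[1.1.1] exactly-one(true, true, true) = false
[1.1.2.1.1] false OR false OR true = true
[1.1.2.1] NOT true = false
[1.1.2] NOT false = true
[1.1] false OR true = true
[1.2.1.1.2] true OR false = true
[1.2.1.1] true OR true = true
[1.2.1] NOT true = false
[1.2.2.2] exactly-one(true, false) = true
[1.2.2] true AND true = true
[1.2] false AND true = false
[1.3.1] false → false (antecedent false ⇒ implication holds) = true
[1.3.2] false AND true = false
[1.3.3] false → false (antecedent false ⇒ implication holds) = true
[1.3] true OR false OR true = true
[1] true OR false OR true = true
[2] exactly-one(false, false) = false
[root] true AND false = false
Overall: false → rejected

Rejected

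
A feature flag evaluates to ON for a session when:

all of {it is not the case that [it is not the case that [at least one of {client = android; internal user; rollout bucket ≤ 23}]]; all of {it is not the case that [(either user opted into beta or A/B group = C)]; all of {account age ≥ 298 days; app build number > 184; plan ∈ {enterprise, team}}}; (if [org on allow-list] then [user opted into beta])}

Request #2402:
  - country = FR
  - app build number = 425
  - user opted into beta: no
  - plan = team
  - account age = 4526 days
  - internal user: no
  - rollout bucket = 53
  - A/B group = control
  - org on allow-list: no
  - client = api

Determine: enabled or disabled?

Atomic conditions:
  client = android: api == android is false
  internal user: no → false
  rollout bucket ≤ 23: 53 ≤ 23 is false
  user opted into beta: no → false
  A/B group = C: control == C is false
  account age ≥ 298 days: 4526 ≥ 298 is true
  app build number > 184: 425 > 184 is true
  plan ∈ {enterprise, team}: team is in the set → true
  org on allow-list: no → false
Combine:
[1.1.1] false OR false OR false = false
[1.1] NOT false = true
[1] NOT true = false
[2.1.1] false OR false = false
[2.1] NOT false = true
[2.2] true AND true AND true = true
[2] true AND true = true
[3] false → false (antecedent false ⇒ implication holds) = true
[root] false AND true AND true = false
Overall: false → disabled

Disabled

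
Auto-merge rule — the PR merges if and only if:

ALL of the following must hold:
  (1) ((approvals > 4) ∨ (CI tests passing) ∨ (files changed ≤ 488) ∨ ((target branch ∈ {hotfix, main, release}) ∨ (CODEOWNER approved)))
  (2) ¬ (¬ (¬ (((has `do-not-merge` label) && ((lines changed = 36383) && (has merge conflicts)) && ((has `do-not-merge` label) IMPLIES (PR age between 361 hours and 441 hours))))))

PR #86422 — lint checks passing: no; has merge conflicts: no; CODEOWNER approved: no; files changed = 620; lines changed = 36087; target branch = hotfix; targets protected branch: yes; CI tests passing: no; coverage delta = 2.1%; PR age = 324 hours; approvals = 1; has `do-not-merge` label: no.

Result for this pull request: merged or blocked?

Atomic conditions:
  approvals > 4: 1 > 4 is false
  CI tests passing: no → false
  files changed ≤ 488: 620 ≤ 488 is false
  target branch ∈ {hotfix, main, release}: hotfix is in the set → true
  CODEOWNER approved: no → false
  has `do-not-merge` label: no → false
  lines changed = 36383: 36087 == 36383 is false
  has merge conflicts: no → false
  PR age between 361 hours and 441 hours: 324 in [361, 441] is false
Combine:
[1.4] true OR false = true
[1] false OR false OR false OR true = true
[2.1.1.1.2] false AND false = false
[2.1.1.1.3] false → false (antecedent false ⇒ implication holds) = true
[2.1.1.1] false AND false AND true = false
[2.1.1] NOT false = true
[2.1] NOT true = false
[2] NOT false = true
[root] true AND true = true
Overall: true → merged

Merged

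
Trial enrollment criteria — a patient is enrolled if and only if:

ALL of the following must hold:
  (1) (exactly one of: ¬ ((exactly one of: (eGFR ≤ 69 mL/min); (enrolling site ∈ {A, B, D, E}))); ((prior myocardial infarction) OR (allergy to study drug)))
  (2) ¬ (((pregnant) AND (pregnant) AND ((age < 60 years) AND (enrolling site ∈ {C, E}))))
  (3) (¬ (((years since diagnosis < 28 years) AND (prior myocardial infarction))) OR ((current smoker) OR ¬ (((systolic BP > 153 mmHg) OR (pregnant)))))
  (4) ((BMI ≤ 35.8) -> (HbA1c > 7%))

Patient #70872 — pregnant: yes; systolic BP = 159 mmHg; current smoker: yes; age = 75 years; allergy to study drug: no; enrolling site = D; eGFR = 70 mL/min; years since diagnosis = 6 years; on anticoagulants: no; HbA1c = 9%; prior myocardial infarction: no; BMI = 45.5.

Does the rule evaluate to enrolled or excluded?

Atomic conditions:
  eGFR ≤ 69 mL/min: 70 ≤ 69 is false
  enrolling site ∈ {A, B, D, E}: D is in the set → true
  prior myocardial infarction: no → false
  allergy to study drug: no → false
  pregnant: yes → true
  age < 60 years: 75 < 60 is false
  enrolling site ∈ {C, E}: D is not in the set → false
  years since diagnosis < 28 years: 6 < 28 is true
  current smoker: yes → true
  systolic BP > 153 mmHg: 159 > 153 is true
  BMI ≤ 35.8: 45.5 ≤ 35.8 is false
  HbA1c > 7%: 9 > 7 is true
Combine:
[1.1.1] exactly-one(false, true) = true
[1.1] NOT true = false
[1.2] false OR false = false
[1] exactly-one(false, false) = false
[2.1.3] false AND false = false
[2.1] true AND true AND false = false
[2] NOT false = true
[3.1.1] true AND false = false
[3.1] NOT false = true
[3.2.2.1] true OR true = true
[3.2.2] NOT true = false
[3.2] true OR false = true
[3] true OR true = true
[4] false → true (antecedent false ⇒ implication holds) = true
[root] false AND true AND true AND true = false
Overall: false → excluded

Excluded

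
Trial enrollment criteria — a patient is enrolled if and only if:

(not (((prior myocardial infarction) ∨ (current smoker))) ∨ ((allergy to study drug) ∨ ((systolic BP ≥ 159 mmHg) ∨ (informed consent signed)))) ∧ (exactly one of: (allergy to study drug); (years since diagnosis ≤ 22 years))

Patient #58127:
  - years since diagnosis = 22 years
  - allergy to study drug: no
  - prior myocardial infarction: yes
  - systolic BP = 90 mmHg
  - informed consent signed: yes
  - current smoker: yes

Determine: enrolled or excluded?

Enrolled

Atomic conditions:
  prior myocardial infarction: yes → true
  current smoker: yes → true
  allergy to study drug: no → false
  systolic BP ≥ 159 mmHg: 90 ≥ 159 is false
  informed consent signed: yes → true
  years since diagnosis ≤ 22 years: 22 ≤ 22 is true
Combine:
[1.1.1] true OR true = true
[1.1] NOT true = false
[1.2.2] false OR true = true
[1.2] false OR true = true
[1] false OR true = true
[2] exactly-one(false, true) = true
[root] true AND true = true
Overall: true → enrolled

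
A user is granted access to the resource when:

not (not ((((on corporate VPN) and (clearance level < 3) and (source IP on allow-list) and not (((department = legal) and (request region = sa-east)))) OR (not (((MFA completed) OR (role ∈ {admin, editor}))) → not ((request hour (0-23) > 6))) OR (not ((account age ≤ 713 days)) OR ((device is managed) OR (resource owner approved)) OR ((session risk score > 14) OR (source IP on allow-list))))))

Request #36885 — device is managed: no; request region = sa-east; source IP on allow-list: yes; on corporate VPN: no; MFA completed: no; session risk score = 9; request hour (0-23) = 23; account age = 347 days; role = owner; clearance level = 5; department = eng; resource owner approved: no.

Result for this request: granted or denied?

Granted

Atomic conditions:
  on corporate VPN: no → false
  clearance level < 3: 5 < 3 is false
  source IP on allow-list: yes → true
  department = legal: eng == legal is false
  request region = sa-east: sa-east == sa-east is true
  MFA completed: no → false
  role ∈ {admin, editor}: owner is not in the set → false
  request hour (0-23) > 6: 23 > 6 is true
  account age ≤ 713 days: 347 ≤ 713 is true
  device is managed: no → false
  resource owner approved: no → false
  session risk score > 14: 9 > 14 is false
Combine:
[1.1.1.4.1] false AND true = false
[1.1.1.4] NOT false = true
[1.1.1] false AND false AND true AND true = false
[1.1.2.1.1] false OR false = false
[1.1.2.1] NOT false = true
[1.1.2.2] NOT true = false
[1.1.2] true → false = false
[1.1.3.1] NOT true = false
[1.1.3.2] false OR false = false
[1.1.3.3] false OR true = true
[1.1.3] false OR false OR true = true
[1.1] false OR false OR true = true
[1] NOT true = false
[root] NOT false = true
Overall: true → granted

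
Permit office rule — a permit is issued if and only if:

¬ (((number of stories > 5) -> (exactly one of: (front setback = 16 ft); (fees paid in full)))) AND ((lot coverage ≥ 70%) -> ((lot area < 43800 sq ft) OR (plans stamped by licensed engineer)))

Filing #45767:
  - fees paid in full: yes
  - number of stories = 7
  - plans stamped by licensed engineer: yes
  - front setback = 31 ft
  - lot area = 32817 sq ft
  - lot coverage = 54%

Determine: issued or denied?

Denied

Atomic conditions:
  number of stories > 5: 7 > 5 is true
  front setback = 16 ft: 31 == 16 is false
  fees paid in full: yes → true
  lot coverage ≥ 70%: 54 ≥ 70 is false
  lot area < 43800 sq ft: 32817 < 43800 is true
  plans stamped by licensed engineer: yes → true
Combine:
[1.1.2] exactly-one(false, true) = true
[1.1] true → true = true
[1] NOT true = false
[2.2] true OR true = true
[2] false → true (antecedent false ⇒ implication holds) = true
[root] false AND true = false
Overall: false → denied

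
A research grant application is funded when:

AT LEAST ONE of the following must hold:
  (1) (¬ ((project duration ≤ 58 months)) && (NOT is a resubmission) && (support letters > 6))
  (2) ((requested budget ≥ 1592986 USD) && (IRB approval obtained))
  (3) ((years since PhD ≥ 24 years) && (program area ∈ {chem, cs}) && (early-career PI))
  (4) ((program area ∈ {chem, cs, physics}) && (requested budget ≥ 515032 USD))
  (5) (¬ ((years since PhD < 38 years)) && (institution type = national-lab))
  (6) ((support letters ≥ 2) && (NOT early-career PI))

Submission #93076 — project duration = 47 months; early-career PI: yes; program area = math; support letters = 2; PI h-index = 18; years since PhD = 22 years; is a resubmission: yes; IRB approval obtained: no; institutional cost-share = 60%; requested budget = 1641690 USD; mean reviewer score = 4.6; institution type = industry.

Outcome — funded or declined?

Atomic conditions:
  project duration ≤ 58 months: 47 ≤ 58 is true
  NOT is a resubmission: yes → false
  support letters > 6: 2 > 6 is false
  requested budget ≥ 1592986 USD: 1641690 ≥ 1592986 is true
  IRB approval obtained: no → false
  years since PhD ≥ 24 years: 22 ≥ 24 is false
  program area ∈ {chem, cs}: math is not in the set → false
  early-career PI: yes → true
  program area ∈ {chem, cs, physics}: math is not in the set → false
  requested budget ≥ 515032 USD: 1641690 ≥ 515032 is true
  years since PhD < 38 years: 22 < 38 is true
  institution type = national-lab: industry == national-lab is false
  support letters ≥ 2: 2 ≥ 2 is true
  NOT early-career PI: yes → false
Combine:
[1.1] NOT true = false
[1] false AND false AND false = false
[2] true AND false = false
[3] false AND false AND true = false
[4] false AND true = false
[5.1] NOT true = false
[5] false AND false = false
[6] true AND false = false
[root] false OR false OR false OR false OR false OR false = false
Overall: false → declined

Declined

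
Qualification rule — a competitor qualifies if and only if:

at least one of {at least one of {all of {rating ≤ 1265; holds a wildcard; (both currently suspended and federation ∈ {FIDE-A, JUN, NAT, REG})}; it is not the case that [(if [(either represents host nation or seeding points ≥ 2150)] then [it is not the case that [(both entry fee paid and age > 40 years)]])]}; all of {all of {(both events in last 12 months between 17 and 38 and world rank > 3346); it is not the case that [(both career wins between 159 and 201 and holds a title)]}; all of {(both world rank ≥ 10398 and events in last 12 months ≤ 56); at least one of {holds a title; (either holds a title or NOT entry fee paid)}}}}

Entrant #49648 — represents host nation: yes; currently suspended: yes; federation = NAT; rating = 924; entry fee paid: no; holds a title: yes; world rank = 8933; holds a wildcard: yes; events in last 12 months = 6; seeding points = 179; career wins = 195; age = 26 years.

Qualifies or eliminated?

Atomic conditions:
  rating ≤ 1265: 924 ≤ 1265 is true
  holds a wildcard: yes → true
  currently suspended: yes → true
  federation ∈ {FIDE-A, JUN, NAT, REG}: NAT is in the set → true
  represents host nation: yes → true
  seeding points ≥ 2150: 179 ≥ 2150 is false
  entry fee paid: no → false
  age > 40 years: 26 > 40 is false
  events in last 12 months between 17 and 38: 6 in [17, 38] is false
  world rank > 3346: 8933 > 3346 is true
  career wins between 159 and 201: 195 in [159, 201] is true
  holds a title: yes → true
  world rank ≥ 10398: 8933 ≥ 10398 is false
  events in last 12 months ≤ 56: 6 ≤ 56 is true
  NOT entry fee paid: no → true
Combine:
[1.1.3] true AND true = true
[1.1] true AND true AND true = true
[1.2.1.1] true OR false = true
[1.2.1.2.1] false AND false = false
[1.2.1.2] NOT false = true
[1.2.1] true → true = true
[1.2] NOT true = false
[1] true OR false = true
[2.1.1] false AND true = false
[2.1.2.1] true AND true = true
[2.1.2] NOT true = false
[2.1] false AND false = false
[2.2.1] false AND true = false
[2.2.2.2] true OR true = true
[2.2.2] true OR true = true
[2.2] false AND true = false
[2] false AND false = false
[root] true OR false = true
Overall: true → qualifies

Qualifies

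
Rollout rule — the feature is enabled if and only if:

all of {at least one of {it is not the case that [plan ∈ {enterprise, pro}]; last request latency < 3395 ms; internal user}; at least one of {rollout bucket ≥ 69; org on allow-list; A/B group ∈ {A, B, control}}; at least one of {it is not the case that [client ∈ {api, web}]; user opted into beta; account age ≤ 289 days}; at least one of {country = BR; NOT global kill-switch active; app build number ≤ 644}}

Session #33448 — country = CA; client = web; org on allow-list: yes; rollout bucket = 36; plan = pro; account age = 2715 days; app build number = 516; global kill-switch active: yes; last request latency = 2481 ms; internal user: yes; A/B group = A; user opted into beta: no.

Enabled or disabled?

Atomic conditions:
  plan ∈ {enterprise, pro}: pro is in the set → true
  last request latency < 3395 ms: 2481 < 3395 is true
  internal user: yes → true
  rollout bucket ≥ 69: 36 ≥ 69 is false
  org on allow-list: yes → true
  A/B group ∈ {A, B, control}: A is in the set → true
  client ∈ {api, web}: web is in the set → true
  user opted into beta: no → false
  account age ≤ 289 days: 2715 ≤ 289 is false
  country = BR: CA == BR is false
  NOT global kill-switch active: yes → false
  app build number ≤ 644: 516 ≤ 644 is true
Combine:
[1.1] NOT true = false
[1] false OR true OR true = true
[2] false OR true OR true = true
[3.1] NOT true = false
[3] false OR false OR false = false
[4] false OR false OR true = true
[root] true AND true AND false AND true = false
Overall: false → disabled

Disabled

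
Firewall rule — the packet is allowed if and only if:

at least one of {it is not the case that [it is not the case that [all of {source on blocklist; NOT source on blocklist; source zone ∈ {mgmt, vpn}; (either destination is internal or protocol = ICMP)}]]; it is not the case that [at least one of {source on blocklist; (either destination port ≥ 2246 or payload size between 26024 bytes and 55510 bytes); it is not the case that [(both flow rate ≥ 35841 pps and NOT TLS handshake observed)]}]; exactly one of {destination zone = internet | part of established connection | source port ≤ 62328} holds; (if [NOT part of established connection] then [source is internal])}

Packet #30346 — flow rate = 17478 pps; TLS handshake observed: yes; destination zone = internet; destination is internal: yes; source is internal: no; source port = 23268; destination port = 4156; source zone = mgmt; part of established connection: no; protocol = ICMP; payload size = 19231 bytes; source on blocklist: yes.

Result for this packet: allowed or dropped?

Atomic conditions:
  source on blocklist: yes → true
  NOT source on blocklist: yes → false
  source zone ∈ {mgmt, vpn}: mgmt is in the set → true
  destination is internal: yes → true
  protocol = ICMP: ICMP == ICMP is true
  destination port ≥ 2246: 4156 ≥ 2246 is true
  payload size between 26024 bytes and 55510 bytes: 19231 in [26024, 55510] is false
  flow rate ≥ 35841 pps: 17478 ≥ 35841 is false
  NOT TLS handshake observed: yes → false
  destination zone = internet: internet == internet is true
  part of established connection: no → false
  source port ≤ 62328: 23268 ≤ 62328 is true
  NOT part of established connection: no → true
  source is internal: no → false
Combine:
[1.1.1.4] true OR true = true
[1.1.1] true AND false AND true AND true = false
[1.1] NOT false = true
[1] NOT true = false
[2.1.2] true OR false = true
[2.1.3.1] false AND false = false
[2.1.3] NOT false = true
[2.1] true OR true OR true = true
[2] NOT true = false
[3] exactly-one(true, false, true) = false
[4] true → false = false
[root] false OR false OR false OR false = false
Overall: false → dropped

Dropped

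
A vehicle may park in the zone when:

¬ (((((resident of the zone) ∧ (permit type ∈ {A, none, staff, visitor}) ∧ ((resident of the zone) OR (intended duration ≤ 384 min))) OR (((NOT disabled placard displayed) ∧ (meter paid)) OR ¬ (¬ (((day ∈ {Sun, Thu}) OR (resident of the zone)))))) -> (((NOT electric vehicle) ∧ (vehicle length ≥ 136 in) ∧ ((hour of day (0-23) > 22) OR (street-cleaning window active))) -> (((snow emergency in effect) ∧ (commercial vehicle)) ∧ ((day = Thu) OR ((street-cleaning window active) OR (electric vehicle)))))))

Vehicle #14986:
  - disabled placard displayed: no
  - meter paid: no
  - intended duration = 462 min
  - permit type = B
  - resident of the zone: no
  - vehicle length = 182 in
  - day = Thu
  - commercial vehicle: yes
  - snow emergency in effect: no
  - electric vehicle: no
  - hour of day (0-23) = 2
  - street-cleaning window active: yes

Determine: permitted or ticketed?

Atomic conditions:
  resident of the zone: no → false
  permit type ∈ {A, none, staff, visitor}: B is not in the set → false
  intended duration ≤ 384 min: 462 ≤ 384 is false
  NOT disabled placard displayed: no → true
  meter paid: no → false
  day ∈ {Sun, Thu}: Thu is in the set → true
  NOT electric vehicle: no → true
  vehicle length ≥ 136 in: 182 ≥ 136 is true
  hour of day (0-23) > 22: 2 > 22 is false
  street-cleaning window active: yes → true
  snow emergency in effect: no → false
  commercial vehicle: yes → true
  day = Thu: Thu == Thu is true
  electric vehicle: no → false
Combine:
[1.1.1.3] false OR false = false
[1.1.1] false AND false AND false = false
[1.1.2.1] true AND false = false
[1.1.2.2.1.1] true OR false = true
[1.1.2.2.1] NOT true = false
[1.1.2.2] NOT false = true
[1.1.2] false OR true = true
[1.1] false OR true = true
[1.2.1.3] false OR true = true
[1.2.1] true AND true AND true = true
[1.2.2.1] false AND true = false
[1.2.2.2.2] true OR false = true
[1.2.2.2] true OR true = true
[1.2.2] false AND true = false
[1.2] true → false = false
[1] true → false = false
[root] NOT false = true
Overall: true → permitted

Permitted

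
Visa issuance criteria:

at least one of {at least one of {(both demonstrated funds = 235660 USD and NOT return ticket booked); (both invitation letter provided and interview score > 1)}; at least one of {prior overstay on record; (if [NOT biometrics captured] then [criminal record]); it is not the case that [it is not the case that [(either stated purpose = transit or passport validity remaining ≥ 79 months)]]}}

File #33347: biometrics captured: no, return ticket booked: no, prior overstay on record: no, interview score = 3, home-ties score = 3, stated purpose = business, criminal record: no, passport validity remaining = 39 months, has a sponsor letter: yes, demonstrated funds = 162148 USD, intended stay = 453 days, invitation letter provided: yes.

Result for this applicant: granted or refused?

Atomic conditions:
  demonstrated funds = 235660 USD: 162148 == 235660 is false
  NOT return ticket booked: no → true
  invitation letter provided: yes → true
  interview score > 1: 3 > 1 is true
  prior overstay on record: no → false
  NOT biometrics captured: no → true
  criminal record: no → false
  stated purpose = transit: business == transit is false
  passport validity remaining ≥ 79 months: 39 ≥ 79 is false
Combine:
[1.1] false AND true = false
[1.2] true AND true = true
[1] false OR true = true
[2.2] true → false = false
[2.3.1.1] false OR false = false
[2.3.1] NOT false = true
[2.3] NOT true = false
[2] false OR false OR false = false
[root] true OR false = true
Overall: true → granted

Granted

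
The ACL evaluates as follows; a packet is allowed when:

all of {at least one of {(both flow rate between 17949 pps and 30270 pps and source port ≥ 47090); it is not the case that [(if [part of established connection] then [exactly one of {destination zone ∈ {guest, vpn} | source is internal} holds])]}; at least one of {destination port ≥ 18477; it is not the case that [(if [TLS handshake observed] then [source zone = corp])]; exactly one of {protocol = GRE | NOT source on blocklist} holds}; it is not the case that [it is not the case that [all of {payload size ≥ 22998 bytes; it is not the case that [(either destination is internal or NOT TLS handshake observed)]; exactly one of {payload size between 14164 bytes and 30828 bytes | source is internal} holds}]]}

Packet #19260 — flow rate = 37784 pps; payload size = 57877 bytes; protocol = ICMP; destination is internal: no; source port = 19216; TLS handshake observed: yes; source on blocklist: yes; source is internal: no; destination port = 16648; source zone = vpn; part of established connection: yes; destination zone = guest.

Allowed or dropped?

Dropped

Atomic conditions:
  flow rate between 17949 pps and 30270 pps: 37784 in [17949, 30270] is false
  source port ≥ 47090: 19216 ≥ 47090 is false
  part of established connection: yes → true
  destination zone ∈ {guest, vpn}: guest is in the set → true
  source is internal: no → false
  destination port ≥ 18477: 16648 ≥ 18477 is false
  TLS handshake observed: yes → true
  source zone = corp: vpn == corp is false
  protocol = GRE: ICMP == GRE is false
  NOT source on blocklist: yes → false
  payload size ≥ 22998 bytes: 57877 ≥ 22998 is true
  destination is internal: no → false
  NOT TLS handshake observed: yes → false
  payload size between 14164 bytes and 30828 bytes: 57877 in [14164, 30828] is false
Combine:
[1.1] false AND false = false
[1.2.1.2] exactly-one(true, false) = true
[1.2.1] true → true = true
[1.2] NOT true = false
[1] false OR false = false
[2.2.1] true → false = false
[2.2] NOT false = true
[2.3] exactly-one(false, false) = false
[2] false OR true OR false = true
[3.1.1.2.1] false OR false = false
[3.1.1.2] NOT false = true
[3.1.1.3] exactly-one(false, false) = false
[3.1.1] true AND true AND false = false
[3.1] NOT false = true
[3] NOT true = false
[root] false AND true AND false = false
Overall: false → dropped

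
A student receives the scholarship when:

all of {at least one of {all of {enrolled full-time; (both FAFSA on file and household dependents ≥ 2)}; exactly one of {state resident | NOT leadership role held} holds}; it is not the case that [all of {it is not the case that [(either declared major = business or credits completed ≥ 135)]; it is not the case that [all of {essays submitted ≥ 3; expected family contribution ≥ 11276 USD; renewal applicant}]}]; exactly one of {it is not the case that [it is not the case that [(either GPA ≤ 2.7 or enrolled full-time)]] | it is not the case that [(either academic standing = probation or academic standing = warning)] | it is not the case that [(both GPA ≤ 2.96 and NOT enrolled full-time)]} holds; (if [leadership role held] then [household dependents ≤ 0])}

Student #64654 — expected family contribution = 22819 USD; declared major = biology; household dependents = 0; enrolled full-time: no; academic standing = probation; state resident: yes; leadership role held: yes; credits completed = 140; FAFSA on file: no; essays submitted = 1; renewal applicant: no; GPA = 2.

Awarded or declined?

Awarded

Atomic conditions:
  enrolled full-time: no → false
  FAFSA on file: no → false
  household dependents ≥ 2: 0 ≥ 2 is false
  state resident: yes → true
  NOT leadership role held: yes → false
  declared major = business: biology == business is false
  credits completed ≥ 135: 140 ≥ 135 is true
  essays submitted ≥ 3: 1 ≥ 3 is false
  expected family contribution ≥ 11276 USD: 22819 ≥ 11276 is true
  renewal applicant: no → false
  GPA ≤ 2.7: 2 ≤ 2.7 is true
  academic standing = probation: probation == probation is true
  academic standing = warning: probation == warning is false
  GPA ≤ 2.96: 2 ≤ 2.96 is true
  NOT enrolled full-time: no → true
  leadership role held: yes → true
  household dependents ≤ 0: 0 ≤ 0 is true
Combine:
[1.1.2] false AND false = false
[1.1] false AND false = false
[1.2] exactly-one(true, false) = true
[1] false OR true = true
[2.1.1.1] false OR true = true
[2.1.1] NOT true = false
[2.1.2.1] false AND true AND false = false
[2.1.2] NOT false = true
[2.1] false AND true = false
[2] NOT false = true
[3.1.1.1] true OR false = true
[3.1.1] NOT true = false
[3.1] NOT false = true
[3.2.1] true OR false = true
[3.2] NOT true = false
[3.3.1] true AND true = true
[3.3] NOT true = false
[3] exactly-one(true, false, false) = true
[4] true → true = true
[root] true AND true AND true AND true = true
Overall: true → awarded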